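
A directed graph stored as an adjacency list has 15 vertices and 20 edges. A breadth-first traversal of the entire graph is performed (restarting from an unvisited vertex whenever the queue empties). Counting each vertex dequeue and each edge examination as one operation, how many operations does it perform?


A full BFS traversal dequeues each vertex once and examines each edge once.
Vertex visits: 15
Edge visits: 20
V + E = 15 + 20 = 35


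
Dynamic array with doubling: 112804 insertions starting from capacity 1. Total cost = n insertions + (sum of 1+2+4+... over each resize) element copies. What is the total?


n = 112804
Insertion costs: 112804
Resizes copy 1, 2, 4, ... up to the largest power of 2 that is <= n-1 = 112803, i.e. 65536.
Copy costs = 1 + 2 + 4 + 8 + 16 + 32 + 64 + 128 + 256 + 512 + 1024 + 2048 + 4096 + 8192 + 16384 + 32768 + 65536 = 131071
Total = 112804 + 131071 = 243875


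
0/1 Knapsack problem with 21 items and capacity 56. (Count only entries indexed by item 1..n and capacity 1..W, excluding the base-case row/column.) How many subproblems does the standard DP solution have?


The DP table is indexed by (item, capacity).
Rows: 21 items
Columns: 56 capacity values (1 to W)
Total subproblems = 21 * 56 = 1176


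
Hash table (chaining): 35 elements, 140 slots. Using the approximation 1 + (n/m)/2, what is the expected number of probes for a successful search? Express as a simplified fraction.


Computing expected probes:
alpha = 35/140
= 1 + alpha/2
= 1 + 35/(2*140)
= (2*140 + 35) / (2*140)
= 315/280 = 9/8


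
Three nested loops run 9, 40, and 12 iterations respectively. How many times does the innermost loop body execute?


Loop 1 (outermost): 9 iterations
Loop 2 (middle): 40 iterations per outer
Loop 3 (innermost): 12 iterations per middle
Total = 9 * 40 * 12 = 4320


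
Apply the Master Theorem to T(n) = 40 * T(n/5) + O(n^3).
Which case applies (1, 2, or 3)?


The Master Theorem: T(n) = a*T(n/b) + O(n^c)
  a = 40, b = 5, c = 3
log_b(a) = log_5(40) ~ 2.292
Compare b^c with a: 5^3 = 125 > 40, so c > log_b(a).
Since c > log_b(a), Case 3 applies.
T(n) = O(n^3)
Master Theorem case = 3


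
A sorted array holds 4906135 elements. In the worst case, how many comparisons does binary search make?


Halving sequence: 4906135 -> 2453067 -> 1226533 -> 613266 -> 306633 -> 153316 -> 76658 -> 38329 -> 19164 -> 9582 -> 4791 -> 2395 -> 1197 -> 598 -> 299 -> 149 -> 74 -> 37 -> 18 -> 9 -> 4 -> 2 -> 1
Number of halvings = 22
Max comparisons = 22 + 1 = 23


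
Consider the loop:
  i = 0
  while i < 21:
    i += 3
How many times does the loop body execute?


Starting at i = 0, each iteration adds 3.
Iterations until i >= 21:
  Iteration 1: i = 0 -> i = 3
  Iteration 2: i = 3 -> i = 6
  Iteration 3: i = 6 -> i = 9
  Iteration 4: i = 9 -> i = 12
  Iteration 5: i = 12 -> i = 15
  Iteration 6: i = 15 -> i = 18
  Iteration 7: i = 18 -> i = 21
Total iterations = ceil(21/3) = 7


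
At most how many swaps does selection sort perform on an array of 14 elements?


Each of the 13 passes places one element in its final position.
Pass 1: swap minimum into position 0
Pass 2: swap minimum of remaining into position 1
...
Pass 13: last two elements, one swap
Maximum swaps = 14 - 1 = 13


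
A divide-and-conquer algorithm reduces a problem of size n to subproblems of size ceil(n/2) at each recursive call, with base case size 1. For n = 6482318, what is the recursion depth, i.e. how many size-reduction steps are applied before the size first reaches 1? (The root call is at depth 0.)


Each step divides the size by 2 (rounding up); after k steps the size is ceil(n/2^k), which equals 1 exactly when 2^k >= n.
So the depth is the smallest k with 2^k >= 6482318, i.e. ceil(log_2(6482318)).
2^22 = 4194304 < 6482318 <= 8388608 = 2^23
Recursion depth = 23


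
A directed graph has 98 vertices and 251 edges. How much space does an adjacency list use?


Adjacency list: one list head per vertex + one entry per edge
Vertex heads: 98
Edge entries: 251
Total = 98 + 251 = 349


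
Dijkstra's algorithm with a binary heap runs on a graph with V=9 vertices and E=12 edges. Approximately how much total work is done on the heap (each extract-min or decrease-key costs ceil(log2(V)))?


Dijkstra with a binary heap: each vertex is extracted once, each edge may relax once.
Each heap operation costs O(log V).
V + E = 9 + 12 = 21
ceil(log2(9)) = 4 (since 2^3 = 8 < 9 <= 16 = 2^4)
Total heap work = (V+E) * ceil(log2(V)) = 21 * 4 = 84


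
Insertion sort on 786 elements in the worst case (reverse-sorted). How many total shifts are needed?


In the worst case (reverse-sorted), each element shifts past all previous:
  Element 1: 1 shifts
  Element 2: 2 shifts
  Element 3: 3 shifts
  Element 4: 4 shifts
  Element 5: 5 shifts
  ...
  Element 785: 785 shifts
Total = 1 + 2 + ... + 785
= 786*(786-1)/2 = 308505


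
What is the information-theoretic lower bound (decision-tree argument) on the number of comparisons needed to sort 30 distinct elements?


A binary decision tree of height h has at most 2^h leaves and needs at least n! of them, so h >= ceil(log2(n!)).
Compute 30! as a running product:
  x2 = 2, x3 = 6, x4 = 24, x5 = 120
  x6 = 720, x7 = 5040, x8 = 40320, x9 = 362880
  x10 = 3628800, x11 = 39916800, x12 = 479001600, x13 = 6227020800
  x14 = 87178291200, x15 = 1307674368000, x16 = 20922789888000, x17 = 355687428096000
  x18 = 6402373705728000, x19 = 121645100408832000, x20 = 2432902008176640000, x21 = 51090942171709440000
  x22 = 1124000727777607680000, x23 = 25852016738884976640000, x24 = 620448401733239439360000, x25 = 15511210043330985984000000
  x26 = 403291461126605635584000000, x27 = 10888869450418352160768000000, x28 = 304888344611713860501504000000, x29 = 8841761993739701954543616000000
  x30 = 265252859812191058636308480000000
30! = 265252859812191058636308480000000
Bracket between powers of 2:
  2^107 = 162259276829213363391578010288128 < 265252859812191058636308480000000 <= 324518553658426726783156020576256 = 2^108
So ceil(log2(30!)) = 108


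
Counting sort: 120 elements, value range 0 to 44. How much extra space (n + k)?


n = 120 (output array)
k = 45 (count array for 45 distinct values)
Extra space = 120 + 45 = 165


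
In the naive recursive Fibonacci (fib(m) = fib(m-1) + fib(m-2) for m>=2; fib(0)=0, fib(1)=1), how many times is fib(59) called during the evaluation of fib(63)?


Let N(m) = number of times fib(m) is called while evaluating fib(63).
N(63) = 1 (the initial call).
N(62) = 1 (only fib(63) calls it).
For 1 <= m <= 61: fib(m) is called by fib(m+1) and fib(m+2), so
  N(m) = N(m+1) + N(m+2).
fib(0) is called only by fib(2), so N(0) = N(2).
Walk down from m=63:
  N(63)=1, N(62)=1, N(61)=2, N(60)=3, N(59)=5
N(59) = 5


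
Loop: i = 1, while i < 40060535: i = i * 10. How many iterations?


i multiplies by 10 each step:
i = 1 -> 10 -> 100 -> 1000 -> 10000 -> 100000 -> 1000000 -> 10000000 -> 100000000 (stop)
Iterations = ceil(log_10(40060535)) = 8


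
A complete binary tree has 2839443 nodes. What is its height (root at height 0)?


In a complete binary tree, level k holds nodes 2^k .. 2^(k+1)-1 (1-indexed).
Height = floor(log2(n)) = floor(log2(2839443)) = 21
Check: 2^21 = 2097152 <= 2839443 < 4194304 = 2^22


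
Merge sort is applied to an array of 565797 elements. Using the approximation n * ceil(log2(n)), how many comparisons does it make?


Merge sort divides the array into halves recursively.
Number of levels = ceil(log2(565797)) = 20
At each level, approximately n = 565797 comparisons are needed for merging.
Total comparisons ~ n * ceil(log2(n)) = 565797 * 20 = 11315940


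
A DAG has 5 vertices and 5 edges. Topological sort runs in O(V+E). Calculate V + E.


V = 5 (vertex processing)
E = 5 (edge processing)
V + E = 5 + 5 = 10


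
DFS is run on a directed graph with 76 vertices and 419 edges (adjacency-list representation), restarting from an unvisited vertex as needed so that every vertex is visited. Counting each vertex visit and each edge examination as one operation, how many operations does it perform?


A full DFS traversal processes each vertex exactly once (push/pop on stack).
Each directed edge is examined once.
V = 76, E = 419
V + E = 495


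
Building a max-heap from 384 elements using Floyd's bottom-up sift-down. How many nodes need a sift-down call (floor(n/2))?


In a heap of 384 elements (0-indexed array):
  Last element index: 383
  Parent of last element: floor((383 - 1) / 2) = 191
  Internal nodes: indices 0 to 191
  Count = floor(384/2) = 192


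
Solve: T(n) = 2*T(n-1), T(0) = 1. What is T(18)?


Unrolling:
T(18) = 2*T(17) = 2^2*T(16) = ... = 2^18*T(0)
= 2^18 * 1
= 262144 * 1 = 262144


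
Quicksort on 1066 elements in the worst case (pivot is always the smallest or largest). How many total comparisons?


In the worst case, each partition step picks the worst pivot:
  Partition 1: 1065 comparisons (n-1 elements to compare)
  Partition 2: 1064 comparisons
  Partition 3: 1063 comparisons
  Partition 4: 1062 comparisons
  Partition 5: 1061 comparisons
  ...
  Last partition: 0 comparisons
Total = (n-1) + (n-2) + ... + 1 + 0 = n*(n-1)/2
= 1066*1065/2 = 567645


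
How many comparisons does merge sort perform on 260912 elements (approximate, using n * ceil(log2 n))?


Recursion depth: ceil(log2(260912)) = 18
Each recursion level merges n = 260912 elements
Total = 260912 * 18 = 4696416


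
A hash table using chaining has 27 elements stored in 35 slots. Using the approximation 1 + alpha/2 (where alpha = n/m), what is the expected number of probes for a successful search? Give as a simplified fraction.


Load factor alpha = n/m = 27/35
Expected probes = 1 + alpha/2 = 1 + 27/(2*35)
= 1 + 27/70
= 70/70 + 27/70
= 97/70


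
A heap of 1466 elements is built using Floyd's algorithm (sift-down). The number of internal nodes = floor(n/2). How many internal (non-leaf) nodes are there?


Leaf nodes occupy roughly half the array.
Sift-down is called for each internal node, starting from the last one.
Internal nodes = floor(n/2) = floor(1466/2) = 733


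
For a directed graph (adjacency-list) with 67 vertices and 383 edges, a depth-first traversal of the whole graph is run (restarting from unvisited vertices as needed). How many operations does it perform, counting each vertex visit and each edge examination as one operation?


A full DFS traversal visits each vertex once and examines each edge once.
V = 67
E = 383
Sum = 67 + 383 = 450


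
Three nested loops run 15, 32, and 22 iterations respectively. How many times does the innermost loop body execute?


Loop 1 (outermost): 15 iterations
Loop 2 (middle): 32 iterations per outer
Loop 3 (innermost): 22 iterations per middle
Total = 15 * 32 * 22 = 10560


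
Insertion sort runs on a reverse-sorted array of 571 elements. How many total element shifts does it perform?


Sum of shifts = 1 + 2 + 3 + ... + 570
= 571 * 570 / 2
= 325470 / 2
= 162735


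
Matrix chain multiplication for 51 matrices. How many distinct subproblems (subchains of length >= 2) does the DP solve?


Subproblems are indexed by (i, j) where i < j.
Number of such pairs = n*(n-1)/2
= 51 * 50 / 2
= 1275


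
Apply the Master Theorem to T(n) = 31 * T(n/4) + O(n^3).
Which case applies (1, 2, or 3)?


The Master Theorem: T(n) = a*T(n/b) + O(n^c)
  a = 31, b = 4, c = 3
log_b(a) = log_4(31) ~ 2.477
Compare b^c with a: 4^3 = 64 > 31, so c > log_b(a).
Since c > log_b(a), Case 3 applies.
T(n) = O(n^3)
Master Theorem case = 3


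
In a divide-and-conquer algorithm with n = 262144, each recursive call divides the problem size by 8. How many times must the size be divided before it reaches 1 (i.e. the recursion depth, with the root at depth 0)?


Number of divisions = log_8(262144)
Sizes: 262144 -> 32768 -> 4096 -> 512 -> 64 -> 8 -> 1 (6 divisions)
Recursion depth = 6


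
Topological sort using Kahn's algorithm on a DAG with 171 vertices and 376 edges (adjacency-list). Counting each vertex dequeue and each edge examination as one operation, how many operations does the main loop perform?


Kahn's algorithm:
  1. Compute in-degrees: O(V + E)
  2. Process queue: each vertex dequeued once (O(V))
     each edge examined once (O(E))
Total = V + E = 171 + 376 = 547


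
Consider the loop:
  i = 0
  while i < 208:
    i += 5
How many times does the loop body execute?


Starting at i = 0, each iteration adds 5.
Iterations until i >= 208:
  Iteration 1: i = 0 -> i = 5
  Iteration 2: i = 5 -> i = 10
  Iteration 3: i = 10 -> i = 15
  Iteration 4: i = 15 -> i = 20
  Iteration 5: i = 20 -> i = 25
  Iteration 6: i = 25 -> i = 30
  Iteration 7: i = 30 -> i = 35
  Iteration 8: i = 35 -> i = 40
  ... continuing ...
Total iterations = ceil(208/5) = 42


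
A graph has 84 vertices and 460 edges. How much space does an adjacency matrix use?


Adjacency matrix: V x V grid of entries
Space = V^2 = 84^2 = 84 * 84 = 7056


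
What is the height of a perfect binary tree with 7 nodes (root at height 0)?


A perfect binary tree with 7 nodes:
  7 = 2^3 - 1
  Levels: 0, 1, ..., 2
  Height = 2


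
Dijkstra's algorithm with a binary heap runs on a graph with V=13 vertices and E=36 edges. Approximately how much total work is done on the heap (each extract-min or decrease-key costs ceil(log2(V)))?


Dijkstra with a binary heap: each vertex is extracted once, each edge may relax once.
Each heap operation costs O(log V).
V + E = 13 + 36 = 49
ceil(log2(13)) = 4 (since 2^3 = 8 < 13 <= 16 = 2^4)
Total heap work = (V+E) * ceil(log2(V)) = 49 * 4 = 196


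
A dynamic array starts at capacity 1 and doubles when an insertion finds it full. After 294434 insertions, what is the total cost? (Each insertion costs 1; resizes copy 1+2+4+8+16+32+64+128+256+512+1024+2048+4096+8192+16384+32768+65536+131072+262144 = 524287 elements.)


Insertion cost: 294434 (one per element)
Resizes occur just before inserting elements 2, 3, 5, 9, ...
Elements copied at each resize: 1 + 2 + 4 + 8 + 16 + 32 + 64 + 128 + 256 + 512 + 1024 + 2048 + 4096 + 8192 + 16384 + 32768 + 65536 + 131072 + 262144
Sum of copies = 524287 (geometric series: 2^k - 1)
Total = 294434 + 524287 = 818721


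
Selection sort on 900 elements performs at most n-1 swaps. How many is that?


Each of the 899 passes places one element in its final position.
Pass 1: swap minimum into position 0
Pass 2: swap minimum of remaining into position 1
...
Pass 899: last two elements, one swap
Maximum swaps = 900 - 1 = 899


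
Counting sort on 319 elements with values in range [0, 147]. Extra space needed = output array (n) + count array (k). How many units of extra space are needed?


Output array size: 319 (to store sorted result)
Count array size: 148 (one slot per possible value, range 0 to 147)
Total extra space = 319 + 148 = 467


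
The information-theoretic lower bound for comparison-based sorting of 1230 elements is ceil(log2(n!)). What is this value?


A binary decision tree of height h has at most 2^h leaves and needs at least n! of them, so h >= ceil(log2(n!)).
1230! is far too large to multiply out, so use Stirling's series:
  ln(n!) ~ n ln n - n + (1/2) ln(2 pi n) + 1/(12n)  (error below 1/(360 n^3), negligible here)
  ln(1230) = 7.1147694
  n ln n = 1230 * 7.1147694 = 8751.1664
  (1/2) ln(2 pi * 1230) = (1/2) ln(7728.3179) = 4.4763
  1/(12*1230) = 0.0001
  ln(1230!) ~ 8751.1664 - 1230 + 4.4763 + 0.0001 = 7525.6428
Convert to base 2: log2(1230!) = 7525.6428 / ln 2 = 7525.6428 / 0.69314718 = 10857.2076
ceil(10857.2076) = 10858


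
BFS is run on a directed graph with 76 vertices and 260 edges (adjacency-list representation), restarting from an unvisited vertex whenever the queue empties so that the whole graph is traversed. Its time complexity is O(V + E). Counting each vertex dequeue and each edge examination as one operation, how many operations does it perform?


A full BFS traversal dequeues each vertex exactly once and examines each directed edge exactly once.
V = 76 (vertex processing cost)
E = 260 (edge examination cost)
Total operations proportional to V + E = 76 + 260 = 336


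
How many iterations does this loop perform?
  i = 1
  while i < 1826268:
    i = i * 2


The loop variable doubles each iteration:
i = 1 -> 2 -> 4 -> 8 -> 16 -> 32 -> 64 -> 128 -> 256 -> 512 -> 1024 -> 2048 -> 4096 -> 8192 -> 16384 -> 32768 -> 65536 -> 131072 -> 262144 -> 524288 -> 1048576 -> 2097152 (stop, 2097152 >= 1826268)
Number of doublings = ceil(log2(1826268)) = 21


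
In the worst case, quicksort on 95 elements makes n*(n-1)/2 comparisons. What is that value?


Sum of comparisons per partition:
94 + 93 + ... + 1 + 0
= 95 * (95 - 1) / 2
= 95 * 94 / 2
= 4465


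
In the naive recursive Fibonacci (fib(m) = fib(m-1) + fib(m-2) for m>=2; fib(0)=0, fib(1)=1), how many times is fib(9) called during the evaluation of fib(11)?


Let N(m) = number of times fib(m) is called while evaluating fib(11).
N(11) = 1 (the initial call).
N(10) = 1 (only fib(11) calls it).
For 1 <= m <= 9: fib(m) is called by fib(m+1) and fib(m+2), so
  N(m) = N(m+1) + N(m+2).
fib(0) is called only by fib(2), so N(0) = N(2).
Walk down from m=11:
  N(11)=1, N(10)=1, N(9)=2
N(9) = 2


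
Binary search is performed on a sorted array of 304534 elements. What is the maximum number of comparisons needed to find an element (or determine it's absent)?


Binary search halves the search space each comparison:
  Step 1: search space = 304534 -> 152267
  Step 2: search space = 152267 -> 76133
  Step 3: search space = 76133 -> 38066
  Step 4: search space = 38066 -> 19033
  Step 5: search space = 19033 -> 9516
  Step 6: search space = 9516 -> 4758
  Step 7: search space = 4758 -> 2379
  Step 8: search space = 2379 -> 1189
  Step 9: search space = 1189 -> 594
  Step 10: search space = 594 -> 297
  Step 11: search space = 297 -> 148
  Step 12: search space = 148 -> 74
  Step 13: search space = 74 -> 37
  Step 14: search space = 37 -> 18
  Step 15: search space = 18 -> 9
  Step 16: search space = 9 -> 4
  Step 17: search space = 4 -> 2
  Step 18: search space = 2 -> 1
  Step 19: search space = 1 (final check)
Maximum comparisons = floor(log2(304534)) + 1 = 18 + 1 = 19


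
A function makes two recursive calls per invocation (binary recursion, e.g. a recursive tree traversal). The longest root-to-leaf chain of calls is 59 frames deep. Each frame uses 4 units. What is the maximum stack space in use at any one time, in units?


Binary recursion: the two calls run one after the other, so only one root-to-leaf chain of frames is on the stack at a time.
Maximum depth (longest chain) = 59 frames
Each frame = 4 units
Max stack space = 59 * 4 = 236


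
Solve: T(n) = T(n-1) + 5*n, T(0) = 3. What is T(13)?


Expanding the recurrence:
T(13) = T(12) + 5*13
       = T(11) + 5*12 + 5*13
       ...
       = T(0) + 5*(1 + 2 + ... + 13)
       = 3 + 5 * 13*14/2
       = 3 + 5 * 91
       = 3 + 455 = 458


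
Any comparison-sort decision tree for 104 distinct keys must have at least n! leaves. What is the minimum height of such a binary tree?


A binary decision tree of height h has at most 2^h leaves and needs at least n! of them, so h >= ceil(log2(n!)).
104! is far too large to multiply out, so use Stirling's series:
  ln(n!) ~ n ln n - n + (1/2) ln(2 pi n) + 1/(12n)  (error below 1/(360 n^3), negligible here)
  ln(104) = 4.6443909
  n ln n = 104 * 4.6443909 = 483.0167
  (1/2) ln(2 pi * 104) = (1/2) ln(653.4513) = 3.2411
  1/(12*104) = 0.0008
  ln(104!) ~ 483.0167 - 104 + 3.2411 + 0.0008 = 382.2586
Convert to base 2: log2(104!) = 382.2586 / ln 2 = 382.2586 / 0.69314718 = 551.4826
ceil(551.4826) = 552


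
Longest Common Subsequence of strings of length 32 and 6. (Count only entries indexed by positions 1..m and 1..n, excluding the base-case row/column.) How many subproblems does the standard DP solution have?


DP table indexed by positions in both strings.
First string: 32 positions
Second string: 6 positions
Total = 32 * 6 = 192


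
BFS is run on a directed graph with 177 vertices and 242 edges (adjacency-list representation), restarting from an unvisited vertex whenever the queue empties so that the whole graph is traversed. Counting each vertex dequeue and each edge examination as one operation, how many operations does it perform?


A full BFS traversal dequeues each vertex exactly once and examines each directed edge exactly once.
V = 177 (vertex processing cost)
E = 242 (edge examination cost)
Total operations proportional to V + E = 177 + 242 = 419


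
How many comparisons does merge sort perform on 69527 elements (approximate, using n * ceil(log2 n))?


Recursion depth: ceil(log2(69527)) = 17
Each recursion level merges n = 69527 elements
Total = 69527 * 17 = 1181959


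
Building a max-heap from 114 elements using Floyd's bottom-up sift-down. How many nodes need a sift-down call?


In a heap of 114 elements (0-indexed array):
  Last element index: 113
  Parent of last element: floor((113 - 1) / 2) = 56
  Internal nodes: indices 0 to 56
  Count = floor(114/2) = 57


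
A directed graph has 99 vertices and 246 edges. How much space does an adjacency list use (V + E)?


Adjacency list: one list head per vertex + one entry per edge
Vertex heads: 99
Edge entries: 246
Total = 99 + 246 = 345


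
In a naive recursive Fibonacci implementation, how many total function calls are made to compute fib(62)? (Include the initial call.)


Let C(m) = total calls to evaluate fib(m). Then C(0)=C(1)=1, and
C(m) = 1 + C(m-1) + C(m-2) for m >= 2.
Build the table (each entry = 1 + previous two):
  C(0) = 1
  C(1) = 1
  C(2) = 1 + 1 + 1 = 3
  C(3) = 1 + 3 + 1 = 5
  C(4) = 1 + 5 + 3 = 9
  C(5) = 1 + 9 + 5 = 15
  C(6) = 1 + 15 + 9 = 25
  C(7) = 1 + 25 + 15 = 41
  C(8) = 1 + 41 + 25 = 67
  C(9) = 1 + 67 + 41 = 109
  C(10) = 1 + 109 + 67 = 177
  C(11) = 1 + 177 + 109 = 287
  C(12) = 1 + 287 + 177 = 465
  C(13) = 1 + 465 + 287 = 753
  C(14) = 1 + 753 + 465 = 1219
  C(15) = 1 + 1219 + 753 = 1973
  C(16) = 1 + 1973 + 1219 = 3193
  C(17) = 1 + 3193 + 1973 = 5167
  C(18) = 1 + 5167 + 3193 = 8361
  C(19) = 1 + 8361 + 5167 = 13529
  C(20) = 1 + 13529 + 8361 = 21891
  C(21) = 1 + 21891 + 13529 = 35421
  C(22) = 1 + 35421 + 21891 = 57313
  C(23) = 1 + 57313 + 35421 = 92735
  C(24) = 1 + 92735 + 57313 = 150049
  C(25) = 1 + 150049 + 92735 = 242785
  C(26) = 1 + 242785 + 150049 = 392835
  C(27) = 1 + 392835 + 242785 = 635621
  C(28) = 1 + 635621 + 392835 = 1028457
  C(29) = 1 + 1028457 + 635621 = 1664079
  C(30) = 1 + 1664079 + 1028457 = 2692537
  C(31) = 1 + 2692537 + 1664079 = 4356617
  C(32) = 1 + 4356617 + 2692537 = 7049155
  C(33) = 1 + 7049155 + 4356617 = 11405773
  C(34) = 1 + 11405773 + 7049155 = 18454929
  C(35) = 1 + 18454929 + 11405773 = 29860703
  C(36) = 1 + 29860703 + 18454929 = 48315633
  C(37) = 1 + 48315633 + 29860703 = 78176337
  C(38) = 1 + 78176337 + 48315633 = 126491971
  C(39) = 1 + 126491971 + 78176337 = 204668309
  C(40) = 1 + 204668309 + 126491971 = 331160281
  C(41) = 1 + 331160281 + 204668309 = 535828591
  C(42) = 1 + 535828591 + 331160281 = 866988873
  C(43) = 1 + 866988873 + 535828591 = 1402817465
  C(44) = 1 + 1402817465 + 866988873 = 2269806339
  C(45) = 1 + 2269806339 + 1402817465 = 3672623805
  C(46) = 1 + 3672623805 + 2269806339 = 5942430145
  C(47) = 1 + 5942430145 + 3672623805 = 9615053951
  C(48) = 1 + 9615053951 + 5942430145 = 15557484097
  C(49) = 1 + 15557484097 + 9615053951 = 25172538049
  C(50) = 1 + 25172538049 + 15557484097 = 40730022147
  C(51) = 1 + 40730022147 + 25172538049 = 65902560197
  C(52) = 1 + 65902560197 + 40730022147 = 106632582345
  C(53) = 1 + 106632582345 + 65902560197 = 172535142543
  C(54) = 1 + 172535142543 + 106632582345 = 279167724889
  C(55) = 1 + 279167724889 + 172535142543 = 451702867433
  C(56) = 1 + 451702867433 + 279167724889 = 730870592323
  C(57) = 1 + 730870592323 + 451702867433 = 1182573459757
  C(58) = 1 + 1182573459757 + 730870592323 = 1913444052081
  C(59) = 1 + 1913444052081 + 1182573459757 = 3096017511839
  C(60) = 1 + 3096017511839 + 1913444052081 = 5009461563921
  C(61) = 1 + 5009461563921 + 3096017511839 = 8105479075761
  C(62) = 1 + 8105479075761 + 5009461563921 = 13114940639683
Total calls for fib(62) = 13114940639683


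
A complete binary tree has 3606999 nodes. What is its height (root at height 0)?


In a complete binary tree, level k holds nodes 2^k .. 2^(k+1)-1 (1-indexed).
Height = floor(log2(n)) = floor(log2(3606999)) = 21
Check: 2^21 = 2097152 <= 3606999 < 4194304 = 2^22


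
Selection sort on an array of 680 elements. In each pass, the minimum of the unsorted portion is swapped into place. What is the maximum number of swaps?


Selection sort performs one swap per pass:
  Pass 1: find min in positions 0 to 679, swap with position 0
  Pass 2: find min in positions 1 to 679, swap with position 1
  Pass 3: find min in positions 2 to 679, swap with position 2
  Pass 4: find min in positions 3 to 679, swap with position 3
  Pass 5: find min in positions 4 to 679, swap with position 4
  ... (674 more passes)
Total passes (and swaps) = n - 1 = 680 - 1 = 679


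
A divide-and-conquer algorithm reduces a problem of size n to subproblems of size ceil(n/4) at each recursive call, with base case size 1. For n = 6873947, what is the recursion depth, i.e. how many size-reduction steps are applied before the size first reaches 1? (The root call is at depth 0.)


Each step divides the size by 4 (rounding up); after k steps the size is ceil(n/4^k), which equals 1 exactly when 4^k >= n.
So the depth is the smallest k with 4^k >= 6873947, i.e. ceil(log_4(6873947)).
4^11 = 4194304 < 6873947 <= 16777216 = 4^12
Recursion depth = 12


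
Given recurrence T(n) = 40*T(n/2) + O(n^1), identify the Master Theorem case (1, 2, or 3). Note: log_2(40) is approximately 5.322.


Master Theorem parameters: a=40, b=2, c=1
log_b(a) = 5.322
Compare b^c with a: 2^1 = 2 < 40, so c < log_b(a).
Comparing c=1 vs log_b(a)=5.322:
1 < 5.322 => Case 1
Result: T(n) = O(n^(log_2 40)) ~ O(n^5.322)
Master Theorem case = 1


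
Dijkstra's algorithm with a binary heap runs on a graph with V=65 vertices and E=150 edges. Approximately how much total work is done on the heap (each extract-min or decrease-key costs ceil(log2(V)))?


Dijkstra with a binary heap: each vertex is extracted once, each edge may relax once.
Each heap operation costs O(log V).
V + E = 65 + 150 = 215
ceil(log2(65)) = 7 (since 2^6 = 64 < 65 <= 128 = 2^7)
Total heap work = (V+E) * ceil(log2(V)) = 215 * 7 = 1505


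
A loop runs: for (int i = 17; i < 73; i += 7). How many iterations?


Loop starts at i = 17, increments by 7, stops when i >= 73.
Number of iterations = ceil((73 - 17) / 7)
= ceil(56 / 7)
= 8


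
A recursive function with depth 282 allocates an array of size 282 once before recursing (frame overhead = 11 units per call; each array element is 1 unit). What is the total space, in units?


Array allocation: 282 units (allocated once)
Stack frames: 282 deep * 11 per frame = 3102 units
Total = 282 + 3102 = 3384


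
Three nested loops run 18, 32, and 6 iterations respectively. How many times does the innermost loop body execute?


Loop 1 (outermost): 18 iterations
Loop 2 (middle): 32 iterations per outer
Loop 3 (innermost): 6 iterations per middle
Total = 18 * 32 * 6 = 3456


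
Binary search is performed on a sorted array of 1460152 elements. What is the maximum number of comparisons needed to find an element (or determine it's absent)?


Binary search halves the search space each comparison:
  Step 1: search space = 1460152 -> 730076
  Step 2: search space = 730076 -> 365038
  Step 3: search space = 365038 -> 182519
  Step 4: search space = 182519 -> 91259
  Step 5: search space = 91259 -> 45629
  Step 6: search space = 45629 -> 22814
  Step 7: search space = 22814 -> 11407
  Step 8: search space = 11407 -> 5703
  Step 9: search space = 5703 -> 2851
  Step 10: search space = 2851 -> 1425
  Step 11: search space = 1425 -> 712
  Step 12: search space = 712 -> 356
  Step 13: search space = 356 -> 178
  Step 14: search space = 178 -> 89
  Step 15: search space = 89 -> 44
  Step 16: search space = 44 -> 22
  Step 17: search space = 22 -> 11
  Step 18: search space = 11 -> 5
  Step 19: search space = 5 -> 2
  Step 20: search space = 2 -> 1
  Step 21: search space = 1 (final check)
Maximum comparisons = floor(log2(1460152)) + 1 = 20 + 1 = 21


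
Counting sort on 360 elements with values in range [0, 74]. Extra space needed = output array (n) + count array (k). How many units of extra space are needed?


Output array size: 360 (to store sorted result)
Count array size: 75 (one slot per possible value, range 0 to 74)
Total extra space = 360 + 75 = 435


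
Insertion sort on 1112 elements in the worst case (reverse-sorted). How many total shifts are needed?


In the worst case (reverse-sorted), each element shifts past all previous:
  Element 1: 1 shifts
  Element 2: 2 shifts
  Element 3: 3 shifts
  Element 4: 4 shifts
  Element 5: 5 shifts
  ...
  Element 1111: 1111 shifts
Total = 1 + 2 + ... + 1111
= 1112*(1112-1)/2 = 617716


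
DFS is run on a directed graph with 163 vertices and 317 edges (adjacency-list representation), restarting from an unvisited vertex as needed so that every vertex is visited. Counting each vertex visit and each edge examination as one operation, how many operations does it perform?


A full DFS traversal processes each vertex exactly once (push/pop on stack).
Each directed edge is examined once.
V = 163, E = 317
V + E = 480


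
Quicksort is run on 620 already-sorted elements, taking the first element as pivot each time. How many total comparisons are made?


Sum of comparisons per partition:
619 + 618 + ... + 1 + 0
= 620 * (620 - 1) / 2
= 620 * 619 / 2
= 191890


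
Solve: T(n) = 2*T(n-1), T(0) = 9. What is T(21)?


Unrolling:
T(21) = 2*T(20) = 2^2*T(19) = ... = 2^21*T(0)
= 2^21 * 9
= 2097152 * 9 = 18874368


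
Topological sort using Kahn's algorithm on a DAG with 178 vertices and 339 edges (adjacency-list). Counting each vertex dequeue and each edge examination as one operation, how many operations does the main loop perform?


Kahn's algorithm:
  1. Compute in-degrees: O(V + E)
  2. Process queue: each vertex dequeued once (O(V))
     each edge examined once (O(E))
Total = V + E = 178 + 339 = 517


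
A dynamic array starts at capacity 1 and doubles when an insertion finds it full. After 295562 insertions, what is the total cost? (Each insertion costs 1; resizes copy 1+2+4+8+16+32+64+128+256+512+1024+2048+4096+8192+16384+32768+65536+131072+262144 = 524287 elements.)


Insertion cost: 295562 (one per element)
Resizes occur just before inserting elements 2, 3, 5, 9, ...
Elements copied at each resize: 1 + 2 + 4 + 8 + 16 + 32 + 64 + 128 + 256 + 512 + 1024 + 2048 + 4096 + 8192 + 16384 + 32768 + 65536 + 131072 + 262144
Sum of copies = 524287 (geometric series: 2^k - 1)
Total = 295562 + 524287 = 819849


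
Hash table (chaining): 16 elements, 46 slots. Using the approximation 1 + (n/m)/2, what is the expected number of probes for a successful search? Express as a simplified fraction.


Computing expected probes:
alpha = 16/46
= 1 + alpha/2
= 1 + 16/(2*46)
= (2*46 + 16) / (2*46)
= 108/92 = 27/23


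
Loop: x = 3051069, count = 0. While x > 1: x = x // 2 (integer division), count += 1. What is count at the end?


The variable x halves each step:
x = 3051069 -> 1525534 -> 762767 -> 381383 -> 190691 -> 95345 -> 47672 -> 23836 -> 11918 -> 5959 -> 2979 -> 1489 -> 744 -> 372 -> 186 -> 93 -> 46 -> 23 -> 11 -> 5 -> 2 -> 1
Number of halvings = floor(log2(3051069)) = 21


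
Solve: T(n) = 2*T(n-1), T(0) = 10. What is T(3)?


Unrolling:
T(3) = 2*T(2) = 2^2*T(1) = ... = 2^3*T(0)
= 2^3 * 10
= 8 * 10 = 80


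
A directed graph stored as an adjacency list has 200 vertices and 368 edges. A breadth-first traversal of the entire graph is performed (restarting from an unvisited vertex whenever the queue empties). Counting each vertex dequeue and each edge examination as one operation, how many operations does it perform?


A full BFS traversal dequeues each vertex once and examines each edge once.
Vertex visits: 200
Edge visits: 368
V + E = 200 + 368 = 568


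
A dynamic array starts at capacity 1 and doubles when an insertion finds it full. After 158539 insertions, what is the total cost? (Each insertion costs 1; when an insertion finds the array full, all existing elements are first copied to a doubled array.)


Insertion cost: 158539 (one per element)
Resizes occur just before inserting elements 2, 3, 5, 9, ...
Elements copied at each resize: 1 + 2 + 4 + 8 + 16 + 32 + 64 + 128 + 256 + 512 + 1024 + 2048 + 4096 + 8192 + 16384 + 32768 + 65536 + 131072
Sum of copies = 262143 (geometric series: 2^k - 1)
Total = 158539 + 262143 = 420682


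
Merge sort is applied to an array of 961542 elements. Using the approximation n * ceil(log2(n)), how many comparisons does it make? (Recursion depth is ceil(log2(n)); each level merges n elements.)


Merge sort divides the array into halves recursively.
Number of levels = ceil(log2(961542)) = 20
At each level, approximately n = 961542 comparisons are needed for merging.
Total comparisons ~ n * ceil(log2(n)) = 961542 * 20 = 19230840


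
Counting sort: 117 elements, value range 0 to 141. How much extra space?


n = 117 (output array)
k = 142 (count array for 142 distinct values)
Extra space = 117 + 142 = 259


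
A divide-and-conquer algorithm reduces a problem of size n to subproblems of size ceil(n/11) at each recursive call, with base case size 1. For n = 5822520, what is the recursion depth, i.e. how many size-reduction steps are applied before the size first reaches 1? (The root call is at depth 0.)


Each step divides the size by 11 (rounding up); after k steps the size is ceil(n/11^k), which equals 1 exactly when 11^k >= n.
So the depth is the smallest k with 11^k >= 5822520, i.e. ceil(log_11(5822520)).
11^6 = 1771561 < 5822520 <= 19487171 = 11^7
Recursion depth = 7


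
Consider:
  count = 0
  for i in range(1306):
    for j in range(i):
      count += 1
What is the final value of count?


For each i, the inner loop runs i times:
  i=0: inner runs 0 times
  i=1: inner runs 1 time
  i=2: inner runs 2 times
  i=3: inner runs 3 times
  i=4: inner runs 4 times
  i=5: inner runs 5 times
  i=6: inner runs 6 times
  i=7: inner runs 7 times
  ...
Total = 0 + 1 + 2 + ... + 1305 = 1306*(1306-1)/2 = 852165


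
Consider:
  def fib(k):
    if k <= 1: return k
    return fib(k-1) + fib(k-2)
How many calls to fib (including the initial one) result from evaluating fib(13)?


Let C(m) = total calls to evaluate fib(m). Then C(0)=C(1)=1, and
C(m) = 1 + C(m-1) + C(m-2) for m >= 2.
Build the table (each entry = 1 + previous two):
  C(0) = 1
  C(1) = 1
  C(2) = 1 + 1 + 1 = 3
  C(3) = 1 + 3 + 1 = 5
  C(4) = 1 + 5 + 3 = 9
  C(5) = 1 + 9 + 5 = 15
  C(6) = 1 + 15 + 9 = 25
  C(7) = 1 + 25 + 15 = 41
  C(8) = 1 + 41 + 25 = 67
  C(9) = 1 + 67 + 41 = 109
  C(10) = 1 + 109 + 67 = 177
  C(11) = 1 + 177 + 109 = 287
  C(12) = 1 + 287 + 177 = 465
  C(13) = 1 + 465 + 287 = 753
Total calls for fib(13) = 753


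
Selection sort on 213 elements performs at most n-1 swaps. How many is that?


Each of the 212 passes places one element in its final position.
Pass 1: swap minimum into position 0
Pass 2: swap minimum of remaining into position 1
...
Pass 212: last two elements, one swap
Maximum swaps = 213 - 1 = 212


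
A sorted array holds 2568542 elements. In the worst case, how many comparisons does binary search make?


Halving sequence: 2568542 -> 1284271 -> 642135 -> 321067 -> 160533 -> 80266 -> 40133 -> 20066 -> 10033 -> 5016 -> 2508 -> 1254 -> 627 -> 313 -> 156 -> 78 -> 39 -> 19 -> 9 -> 4 -> 2 -> 1
Number of halvings = 21
Max comparisons = 21 + 1 = 22


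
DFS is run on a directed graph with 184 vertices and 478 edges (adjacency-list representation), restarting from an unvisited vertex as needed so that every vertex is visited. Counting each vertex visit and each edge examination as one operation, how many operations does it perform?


A full DFS traversal processes each vertex exactly once (push/pop on stack).
Each directed edge is examined once.
V = 184, E = 478
V + E = 662


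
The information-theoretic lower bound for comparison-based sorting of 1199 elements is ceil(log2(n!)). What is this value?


A binary decision tree of height h has at most 2^h leaves and needs at least n! of them, so h >= ceil(log2(n!)).
1199! is far too large to multiply out, so use Stirling's series:
  ln(n!) ~ n ln n - n + (1/2) ln(2 pi n) + 1/(12n)  (error below 1/(360 n^3), negligible here)
  ln(1199) = 7.0892432
  n ln n = 1199 * 7.0892432 = 8500.0026
  (1/2) ln(2 pi * 1199) = (1/2) ln(7533.5392) = 4.4636
  1/(12*1199) = 0.0001
  ln(1199!) ~ 8500.0026 - 1199 + 4.4636 + 0.0001 = 7305.4663
Convert to base 2: log2(1199!) = 7305.4663 / ln 2 = 7305.4663 / 0.69314718 = 10539.5600
ceil(10539.5600) = 10540


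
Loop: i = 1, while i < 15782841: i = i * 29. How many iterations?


i multiplies by 29 each step:
i = 1 -> 29 -> 841 -> 24389 -> 707281 -> 20511149 (stop)
Iterations = ceil(log_29(15782841)) = 5


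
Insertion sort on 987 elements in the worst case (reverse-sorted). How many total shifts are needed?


In the worst case (reverse-sorted), each element shifts past all previous:
  Element 1: 1 shifts
  Element 2: 2 shifts
  Element 3: 3 shifts
  Element 4: 4 shifts
  Element 5: 5 shifts
  ...
  Element 986: 986 shifts
Total = 1 + 2 + ... + 986
= 987*(987-1)/2 = 486591


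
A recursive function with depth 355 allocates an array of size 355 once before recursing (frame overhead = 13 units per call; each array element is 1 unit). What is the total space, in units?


Array allocation: 355 units (allocated once)
Stack frames: 355 deep * 13 per frame = 4615 units
Total = 355 + 4615 = 4970


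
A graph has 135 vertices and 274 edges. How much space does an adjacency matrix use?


Adjacency matrix: V x V grid of entries
Space = V^2 = 135^2 = 135 * 135 = 18225


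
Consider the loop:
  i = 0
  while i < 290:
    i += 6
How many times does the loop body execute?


Starting at i = 0, each iteration adds 6.
Iterations until i >= 290:
  Iteration 1: i = 0 -> i = 6
  Iteration 2: i = 6 -> i = 12
  Iteration 3: i = 12 -> i = 18
  Iteration 4: i = 18 -> i = 24
  Iteration 5: i = 24 -> i = 30
  Iteration 6: i = 30 -> i = 36
  Iteration 7: i = 36 -> i = 42
  Iteration 8: i = 42 -> i = 48
  ... continuing ...
Total iterations = ceil(290/6) = 49


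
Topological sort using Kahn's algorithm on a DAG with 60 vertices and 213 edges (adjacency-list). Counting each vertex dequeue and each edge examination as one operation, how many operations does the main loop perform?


Kahn's algorithm:
  1. Compute in-degrees: O(V + E)
  2. Process queue: each vertex dequeued once (O(V))
     each edge examined once (O(E))
Total = V + E = 60 + 213 = 273


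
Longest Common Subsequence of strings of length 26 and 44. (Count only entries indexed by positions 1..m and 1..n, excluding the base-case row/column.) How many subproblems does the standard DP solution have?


DP table indexed by positions in both strings.
First string: 26 positions
Second string: 44 positions
Total = 26 * 44 = 1144


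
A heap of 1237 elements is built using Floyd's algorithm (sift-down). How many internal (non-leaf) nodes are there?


Leaf nodes occupy roughly half the array.
Sift-down is called for each internal node, starting from the last one.
Internal nodes = floor(n/2) = floor(1237/2) = 618


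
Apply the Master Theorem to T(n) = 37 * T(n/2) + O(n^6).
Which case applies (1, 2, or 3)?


The Master Theorem: T(n) = a*T(n/b) + O(n^c)
  a = 37, b = 2, c = 6
log_b(a) = log_2(37) ~ 5.209
Compare b^c with a: 2^6 = 64 > 37, so c > log_b(a).
Since c > log_b(a), Case 3 applies.
T(n) = O(n^6)
Master Theorem case = 3


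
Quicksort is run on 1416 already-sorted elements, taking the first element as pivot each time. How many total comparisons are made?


Sum of comparisons per partition:
1415 + 1414 + ... + 1 + 0
= 1416 * (1416 - 1) / 2
= 1416 * 1415 / 2
= 1001820
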